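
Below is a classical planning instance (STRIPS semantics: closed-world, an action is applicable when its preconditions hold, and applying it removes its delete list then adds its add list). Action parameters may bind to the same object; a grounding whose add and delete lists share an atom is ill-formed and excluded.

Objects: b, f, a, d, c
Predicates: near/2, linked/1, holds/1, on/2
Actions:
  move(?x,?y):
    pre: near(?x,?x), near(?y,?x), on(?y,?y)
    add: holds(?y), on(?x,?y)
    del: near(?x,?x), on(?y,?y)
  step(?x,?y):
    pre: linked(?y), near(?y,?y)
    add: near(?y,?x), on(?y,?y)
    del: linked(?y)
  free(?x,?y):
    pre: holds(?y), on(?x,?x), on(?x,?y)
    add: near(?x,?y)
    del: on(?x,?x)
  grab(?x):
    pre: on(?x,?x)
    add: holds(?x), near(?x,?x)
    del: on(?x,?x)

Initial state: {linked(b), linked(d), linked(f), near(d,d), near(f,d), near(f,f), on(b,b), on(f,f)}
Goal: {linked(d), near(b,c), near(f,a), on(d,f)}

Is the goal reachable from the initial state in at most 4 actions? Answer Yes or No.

Yes

1. move(d,f)  →  {holds(f), linked(b), linked(d), linked(f), near(f,d), near(f,f), on(b,b), on(d,f)}
2. step(a,f)  →  {holds(f), linked(b), linked(d), near(f,a), near(f,d), near(f,f), on(b,b), on(d,f), on(f,f)}
3. grab(b)  →  {holds(b), holds(f), linked(b), linked(d), near(b,b), near(f,a), near(f,d), near(f,f), on(d,f), on(f,f)}
4. step(c,b)  →  {holds(b), holds(f), linked(d), near(b,b), near(b,c), near(f,a), near(f,d), near(f,f), on(b,b), on(d,f), on(f,f)}
optimal plan length = 4; 4 ≤ 4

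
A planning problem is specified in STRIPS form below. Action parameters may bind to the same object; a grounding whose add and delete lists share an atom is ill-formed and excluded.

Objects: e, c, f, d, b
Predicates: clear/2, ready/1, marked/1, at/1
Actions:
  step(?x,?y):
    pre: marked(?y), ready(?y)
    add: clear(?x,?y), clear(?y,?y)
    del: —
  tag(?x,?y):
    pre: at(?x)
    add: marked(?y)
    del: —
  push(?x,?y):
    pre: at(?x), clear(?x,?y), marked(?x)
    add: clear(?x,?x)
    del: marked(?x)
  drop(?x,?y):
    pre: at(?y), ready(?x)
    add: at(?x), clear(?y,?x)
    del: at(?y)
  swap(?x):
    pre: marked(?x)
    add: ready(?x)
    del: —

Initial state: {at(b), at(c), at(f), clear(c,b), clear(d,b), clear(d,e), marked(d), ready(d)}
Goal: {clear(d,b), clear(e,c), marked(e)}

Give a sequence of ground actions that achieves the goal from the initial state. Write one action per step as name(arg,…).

tag(c,e); tag(c,c); swap(c); step(e,c)

1. tag(c,e)  →  {at(b), at(c), at(f), clear(c,b), clear(d,b), clear(d,e), marked(d), marked(e), ready(d)}
2. tag(c,c)  →  {at(b), at(c), at(f), clear(c,b), clear(d,b), clear(d,e), marked(c), marked(d), marked(e), ready(d)}
3. swap(c)  →  {at(b), at(c), at(f), clear(c,b), clear(d,b), clear(d,e), marked(c), marked(d), marked(e), ready(c), ready(d)}
4. step(e,c)  →  {at(b), at(c), at(f), clear(c,b), clear(c,c), clear(d,b), clear(d,e), clear(e,c), marked(c), marked(d), marked(e), ready(c), ready(d)}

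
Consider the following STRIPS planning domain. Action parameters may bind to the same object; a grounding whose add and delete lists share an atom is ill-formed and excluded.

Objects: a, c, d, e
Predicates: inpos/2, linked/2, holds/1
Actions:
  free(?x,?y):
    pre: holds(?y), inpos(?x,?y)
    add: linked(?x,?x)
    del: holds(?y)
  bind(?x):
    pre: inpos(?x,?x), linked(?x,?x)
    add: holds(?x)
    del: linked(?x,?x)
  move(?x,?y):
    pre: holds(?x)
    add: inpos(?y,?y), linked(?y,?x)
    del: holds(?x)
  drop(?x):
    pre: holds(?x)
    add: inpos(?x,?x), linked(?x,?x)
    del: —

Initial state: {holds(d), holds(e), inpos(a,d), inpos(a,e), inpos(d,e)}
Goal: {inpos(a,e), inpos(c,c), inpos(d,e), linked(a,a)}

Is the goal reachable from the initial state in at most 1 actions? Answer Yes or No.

No

1. free(a,d)  →  {holds(e), inpos(a,d), inpos(a,e), inpos(d,e), linked(a,a)}
2. move(e,c)  →  {inpos(a,d), inpos(a,e), inpos(c,c), inpos(d,e), linked(a,a), linked(c,e)}
optimal plan length = 2; 2 > 1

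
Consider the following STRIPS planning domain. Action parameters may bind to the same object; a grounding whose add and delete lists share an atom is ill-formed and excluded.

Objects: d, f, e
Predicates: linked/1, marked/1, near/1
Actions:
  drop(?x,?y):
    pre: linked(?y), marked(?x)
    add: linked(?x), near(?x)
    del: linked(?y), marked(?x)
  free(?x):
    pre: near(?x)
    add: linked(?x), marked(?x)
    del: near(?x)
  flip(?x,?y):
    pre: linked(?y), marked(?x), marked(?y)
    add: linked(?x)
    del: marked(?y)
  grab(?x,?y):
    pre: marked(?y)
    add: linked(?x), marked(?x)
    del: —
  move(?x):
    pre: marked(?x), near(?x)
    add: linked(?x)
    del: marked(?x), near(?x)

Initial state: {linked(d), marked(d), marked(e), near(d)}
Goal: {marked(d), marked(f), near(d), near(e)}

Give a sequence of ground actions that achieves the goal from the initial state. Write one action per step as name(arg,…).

drop(e,d); grab(f,d)

1. drop(e,d)  →  {linked(e), marked(d), near(d), near(e)}
2. grab(f,d)  →  {linked(e), linked(f), marked(d), marked(f), near(d), near(e)}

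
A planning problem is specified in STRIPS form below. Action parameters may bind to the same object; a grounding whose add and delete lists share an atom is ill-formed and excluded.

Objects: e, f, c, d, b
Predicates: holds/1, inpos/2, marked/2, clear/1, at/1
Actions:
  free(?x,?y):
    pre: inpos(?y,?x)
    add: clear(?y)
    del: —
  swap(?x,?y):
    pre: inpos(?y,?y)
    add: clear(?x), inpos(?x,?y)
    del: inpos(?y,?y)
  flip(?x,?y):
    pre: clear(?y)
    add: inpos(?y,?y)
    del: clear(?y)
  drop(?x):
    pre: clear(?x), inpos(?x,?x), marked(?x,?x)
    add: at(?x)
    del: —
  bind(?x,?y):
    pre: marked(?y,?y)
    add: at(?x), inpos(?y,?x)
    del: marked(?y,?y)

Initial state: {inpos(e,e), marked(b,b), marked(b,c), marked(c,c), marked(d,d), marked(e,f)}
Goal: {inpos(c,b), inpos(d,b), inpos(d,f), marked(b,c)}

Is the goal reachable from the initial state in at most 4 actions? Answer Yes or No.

Yes

1. bind(f,d)  →  {at(f), inpos(d,f), inpos(e,e), marked(b,b), marked(b,c), marked(c,c), marked(e,f)}
2. bind(b,c)  →  {at(b), at(f), inpos(c,b), inpos(d,f), inpos(e,e), marked(b,b), marked(b,c), marked(e,f)}
3. bind(b,b)  →  {at(b), at(f), inpos(b,b), inpos(c,b), inpos(d,f), inpos(e,e), marked(b,c), marked(e,f)}
4. swap(d,b)  →  {at(b), at(f), clear(d), inpos(c,b), inpos(d,b), inpos(d,f), inpos(e,e), marked(b,c), marked(e,f)}
optimal plan length = 4; 4 ≤ 4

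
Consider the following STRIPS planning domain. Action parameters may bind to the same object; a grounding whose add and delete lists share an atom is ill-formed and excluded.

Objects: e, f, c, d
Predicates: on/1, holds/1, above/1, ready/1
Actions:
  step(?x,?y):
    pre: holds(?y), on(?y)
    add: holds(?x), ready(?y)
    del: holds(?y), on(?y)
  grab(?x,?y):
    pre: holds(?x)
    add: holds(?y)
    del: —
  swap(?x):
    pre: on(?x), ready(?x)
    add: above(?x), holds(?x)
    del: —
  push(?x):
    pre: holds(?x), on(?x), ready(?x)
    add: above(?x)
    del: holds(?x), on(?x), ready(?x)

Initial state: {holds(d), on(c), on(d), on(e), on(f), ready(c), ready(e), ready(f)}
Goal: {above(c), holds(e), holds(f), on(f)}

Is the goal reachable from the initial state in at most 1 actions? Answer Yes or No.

No

1. step(e,d)  →  {holds(e), on(c), on(e), on(f), ready(c), ready(d), ready(e), ready(f)}
2. grab(e,f)  →  {holds(e), holds(f), on(c), on(e), on(f), ready(c), ready(d), ready(e), ready(f)}
3. swap(c)  →  {above(c), holds(c), holds(e), holds(f), on(c), on(e), on(f), ready(c), ready(d), ready(e), ready(f)}
optimal plan length = 3; 3 > 1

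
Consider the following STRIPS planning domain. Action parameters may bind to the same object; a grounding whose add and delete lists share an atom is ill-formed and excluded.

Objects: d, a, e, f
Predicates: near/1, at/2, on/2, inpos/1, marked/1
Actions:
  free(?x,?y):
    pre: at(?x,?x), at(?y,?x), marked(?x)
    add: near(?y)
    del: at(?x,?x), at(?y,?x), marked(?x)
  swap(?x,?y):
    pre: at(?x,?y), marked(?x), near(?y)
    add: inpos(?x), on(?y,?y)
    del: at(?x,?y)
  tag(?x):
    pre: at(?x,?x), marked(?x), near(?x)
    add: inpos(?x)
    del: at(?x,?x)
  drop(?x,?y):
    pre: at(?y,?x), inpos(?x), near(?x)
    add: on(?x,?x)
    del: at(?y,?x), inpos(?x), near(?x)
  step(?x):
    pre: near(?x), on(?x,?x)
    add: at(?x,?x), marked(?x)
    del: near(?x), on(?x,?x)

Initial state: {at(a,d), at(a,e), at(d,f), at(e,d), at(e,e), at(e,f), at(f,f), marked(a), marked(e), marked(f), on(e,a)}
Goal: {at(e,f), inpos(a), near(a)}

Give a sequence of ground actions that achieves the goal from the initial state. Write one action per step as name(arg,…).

free(e,a); free(f,d); swap(a,d)

1. free(e,a)  →  {at(a,d), at(d,f), at(e,d), at(e,f), at(f,f), marked(a), marked(f), near(a), on(e,a)}
2. free(f,d)  →  {at(a,d), at(e,d), at(e,f), marked(a), near(a), near(d), on(e,a)}
3. swap(a,d)  →  {at(e,d), at(e,f), inpos(a), marked(a), near(a), near(d), on(d,d), on(e,a)}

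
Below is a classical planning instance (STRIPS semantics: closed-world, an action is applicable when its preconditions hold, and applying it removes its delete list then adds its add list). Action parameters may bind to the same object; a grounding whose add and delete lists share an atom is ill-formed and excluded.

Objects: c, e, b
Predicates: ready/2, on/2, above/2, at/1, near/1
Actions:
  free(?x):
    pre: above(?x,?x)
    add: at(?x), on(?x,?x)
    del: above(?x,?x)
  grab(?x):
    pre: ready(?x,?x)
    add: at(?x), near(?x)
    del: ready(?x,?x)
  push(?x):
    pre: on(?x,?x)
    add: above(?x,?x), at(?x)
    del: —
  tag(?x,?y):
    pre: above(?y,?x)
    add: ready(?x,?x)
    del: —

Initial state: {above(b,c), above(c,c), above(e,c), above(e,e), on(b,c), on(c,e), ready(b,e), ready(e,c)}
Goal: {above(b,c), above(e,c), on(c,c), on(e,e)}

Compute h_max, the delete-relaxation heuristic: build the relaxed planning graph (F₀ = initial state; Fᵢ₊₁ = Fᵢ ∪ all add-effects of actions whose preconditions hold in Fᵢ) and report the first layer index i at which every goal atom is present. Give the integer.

F0 = init (8 atoms)
F1 = F0 ∪ {at(c), at(e), on(c,c), on(e,e), ready(c,c), ready(e,e)}  (14 atoms)
goal ⊆ F1  ⇒  h_max = 1

1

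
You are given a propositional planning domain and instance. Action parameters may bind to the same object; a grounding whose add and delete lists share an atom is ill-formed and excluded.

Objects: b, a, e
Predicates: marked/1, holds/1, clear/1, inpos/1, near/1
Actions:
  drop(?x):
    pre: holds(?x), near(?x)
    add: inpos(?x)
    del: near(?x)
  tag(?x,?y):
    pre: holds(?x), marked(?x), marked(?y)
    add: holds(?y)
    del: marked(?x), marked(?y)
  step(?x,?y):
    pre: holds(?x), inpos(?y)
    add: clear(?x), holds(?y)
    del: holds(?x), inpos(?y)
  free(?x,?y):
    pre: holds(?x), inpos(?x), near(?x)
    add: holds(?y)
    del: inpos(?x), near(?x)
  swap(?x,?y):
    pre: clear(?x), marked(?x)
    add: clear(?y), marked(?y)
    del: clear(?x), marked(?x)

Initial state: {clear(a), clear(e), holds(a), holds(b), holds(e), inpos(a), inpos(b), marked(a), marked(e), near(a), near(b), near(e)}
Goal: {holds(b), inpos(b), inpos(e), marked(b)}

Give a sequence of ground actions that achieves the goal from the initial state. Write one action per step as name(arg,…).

1. drop(e)  →  {clear(a), clear(e), holds(a), holds(b), holds(e), inpos(a), inpos(b), inpos(e), marked(a), marked(e), near(a), near(b)}
2. swap(a,b)  →  {clear(b), clear(e), holds(a), holds(b), holds(e), inpos(a), inpos(b), inpos(e), marked(b), marked(e), near(a), near(b)}

drop(e); swap(a,b)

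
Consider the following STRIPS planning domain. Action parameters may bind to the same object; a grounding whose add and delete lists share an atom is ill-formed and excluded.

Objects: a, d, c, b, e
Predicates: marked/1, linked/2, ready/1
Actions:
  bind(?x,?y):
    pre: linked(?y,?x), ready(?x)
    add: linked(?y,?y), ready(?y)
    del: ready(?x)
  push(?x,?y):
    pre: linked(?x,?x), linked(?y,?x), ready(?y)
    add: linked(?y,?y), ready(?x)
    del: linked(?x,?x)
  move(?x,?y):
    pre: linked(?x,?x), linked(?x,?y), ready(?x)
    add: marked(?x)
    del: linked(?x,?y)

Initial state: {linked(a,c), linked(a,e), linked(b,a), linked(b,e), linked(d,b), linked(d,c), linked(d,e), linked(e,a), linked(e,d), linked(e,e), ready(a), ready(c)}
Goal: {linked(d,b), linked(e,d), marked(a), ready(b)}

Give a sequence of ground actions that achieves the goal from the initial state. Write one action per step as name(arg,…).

1. bind(a,b)  →  {linked(a,c), linked(a,e), linked(b,a), linked(b,b), linked(b,e), linked(d,b), linked(d,c), linked(d,e), linked(e,a), linked(e,d), linked(e,e), ready(b), ready(c)}
2. bind(c,a)  →  {linked(a,a), linked(a,c), linked(a,e), linked(b,a), linked(b,b), linked(b,e), linked(d,b), linked(d,c), linked(d,e), linked(e,a), linked(e,d), linked(e,e), ready(a), ready(b)}
3. move(a,a)  →  {linked(a,c), linked(a,e), linked(b,a), linked(b,b), linked(b,e), linked(d,b), linked(d,c), linked(d,e), linked(e,a), linked(e,d), linked(e,e), marked(a), ready(a), ready(b)}

bind(a,b); bind(c,a); move(a,a)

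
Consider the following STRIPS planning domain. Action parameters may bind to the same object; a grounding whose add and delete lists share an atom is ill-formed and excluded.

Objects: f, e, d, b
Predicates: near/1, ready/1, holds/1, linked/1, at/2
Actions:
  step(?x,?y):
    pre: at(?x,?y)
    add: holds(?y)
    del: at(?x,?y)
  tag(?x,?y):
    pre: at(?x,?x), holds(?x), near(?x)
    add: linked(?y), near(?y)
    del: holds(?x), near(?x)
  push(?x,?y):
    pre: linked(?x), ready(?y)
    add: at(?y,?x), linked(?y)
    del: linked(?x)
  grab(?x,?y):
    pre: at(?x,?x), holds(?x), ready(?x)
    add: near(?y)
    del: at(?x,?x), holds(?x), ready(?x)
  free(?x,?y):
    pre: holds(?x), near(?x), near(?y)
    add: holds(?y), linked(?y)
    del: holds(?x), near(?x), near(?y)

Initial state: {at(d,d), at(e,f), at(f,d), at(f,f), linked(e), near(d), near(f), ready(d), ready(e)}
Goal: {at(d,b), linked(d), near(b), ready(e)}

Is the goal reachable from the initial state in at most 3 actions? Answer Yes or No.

1. step(f,d)  →  {at(d,d), at(e,f), at(f,f), holds(d), linked(e), near(d), near(f), ready(d), ready(e)}
2. tag(d,b)  →  {at(d,d), at(e,f), at(f,f), linked(b), linked(e), near(b), near(f), ready(d), ready(e)}
3. push(b,d)  →  {at(d,b), at(d,d), at(e,f), at(f,f), linked(d), linked(e), near(b), near(f), ready(d), ready(e)}
optimal plan length = 3; 3 ≤ 3

Yes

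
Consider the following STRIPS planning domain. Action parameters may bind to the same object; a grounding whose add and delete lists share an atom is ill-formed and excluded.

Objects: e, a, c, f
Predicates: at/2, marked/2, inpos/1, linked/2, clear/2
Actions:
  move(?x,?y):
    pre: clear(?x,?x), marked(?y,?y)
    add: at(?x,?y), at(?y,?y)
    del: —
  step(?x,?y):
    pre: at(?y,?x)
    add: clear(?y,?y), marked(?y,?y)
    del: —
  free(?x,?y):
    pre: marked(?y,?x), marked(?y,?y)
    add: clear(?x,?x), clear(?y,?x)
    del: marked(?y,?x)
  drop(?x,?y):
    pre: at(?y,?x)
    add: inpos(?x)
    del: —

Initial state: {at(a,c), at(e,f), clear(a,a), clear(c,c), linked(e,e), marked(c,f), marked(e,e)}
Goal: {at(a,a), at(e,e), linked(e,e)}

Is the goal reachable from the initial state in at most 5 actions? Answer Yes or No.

Yes

1. move(a,e)  →  {at(a,c), at(a,e), at(e,e), at(e,f), clear(a,a), clear(c,c), linked(e,e), marked(c,f), marked(e,e)}
2. step(e,a)  →  {at(a,c), at(a,e), at(e,e), at(e,f), clear(a,a), clear(c,c), linked(e,e), marked(a,a), marked(c,f), marked(e,e)}
3. move(a,a)  →  {at(a,a), at(a,c), at(a,e), at(e,e), at(e,f), clear(a,a), clear(c,c), linked(e,e), marked(a,a), marked(c,f), marked(e,e)}
optimal plan length = 3; 3 ≤ 5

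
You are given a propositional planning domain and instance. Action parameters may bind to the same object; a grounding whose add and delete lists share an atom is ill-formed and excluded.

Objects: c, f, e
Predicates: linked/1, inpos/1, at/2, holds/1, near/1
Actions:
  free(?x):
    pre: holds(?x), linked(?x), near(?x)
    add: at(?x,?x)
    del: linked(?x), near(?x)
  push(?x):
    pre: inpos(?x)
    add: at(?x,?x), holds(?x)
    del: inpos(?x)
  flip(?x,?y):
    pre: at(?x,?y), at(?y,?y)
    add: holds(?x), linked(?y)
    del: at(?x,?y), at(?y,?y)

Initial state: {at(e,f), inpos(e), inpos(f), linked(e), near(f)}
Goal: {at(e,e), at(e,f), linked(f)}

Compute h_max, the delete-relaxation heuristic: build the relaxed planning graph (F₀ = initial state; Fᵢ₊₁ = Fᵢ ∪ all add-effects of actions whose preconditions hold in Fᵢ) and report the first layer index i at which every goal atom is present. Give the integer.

2

F0 = init (5 atoms)
F1 = F0 ∪ {at(e,e), at(f,f), holds(e), holds(f)}  (9 atoms)
F2 = F1 ∪ {linked(f)}  (10 atoms)
goal ⊆ F2  ⇒  h_max = 2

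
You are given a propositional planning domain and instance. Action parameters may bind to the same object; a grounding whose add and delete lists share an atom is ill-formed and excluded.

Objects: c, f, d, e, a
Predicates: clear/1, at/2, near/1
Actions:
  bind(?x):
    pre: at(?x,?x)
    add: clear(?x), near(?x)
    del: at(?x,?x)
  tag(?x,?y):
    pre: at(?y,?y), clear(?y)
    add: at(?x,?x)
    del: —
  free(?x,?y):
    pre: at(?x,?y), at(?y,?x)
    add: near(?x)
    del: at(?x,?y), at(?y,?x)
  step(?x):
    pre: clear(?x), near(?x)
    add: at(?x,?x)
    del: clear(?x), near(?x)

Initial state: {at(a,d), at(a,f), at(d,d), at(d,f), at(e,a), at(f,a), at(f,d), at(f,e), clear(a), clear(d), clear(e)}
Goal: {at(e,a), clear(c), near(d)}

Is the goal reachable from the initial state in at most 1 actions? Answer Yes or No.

1. tag(c,d)  →  {at(a,d), at(a,f), at(c,c), at(d,d), at(d,f), at(e,a), at(f,a), at(f,d), at(f,e), clear(a), clear(d), clear(e)}
2. bind(c)  →  {at(a,d), at(a,f), at(d,d), at(d,f), at(e,a), at(f,a), at(f,d), at(f,e), clear(a), clear(c), clear(d), clear(e), near(c)}
3. bind(d)  →  {at(a,d), at(a,f), at(d,f), at(e,a), at(f,a), at(f,d), at(f,e), clear(a), clear(c), clear(d), clear(e), near(c), near(d)}
optimal plan length = 3; 3 > 1

No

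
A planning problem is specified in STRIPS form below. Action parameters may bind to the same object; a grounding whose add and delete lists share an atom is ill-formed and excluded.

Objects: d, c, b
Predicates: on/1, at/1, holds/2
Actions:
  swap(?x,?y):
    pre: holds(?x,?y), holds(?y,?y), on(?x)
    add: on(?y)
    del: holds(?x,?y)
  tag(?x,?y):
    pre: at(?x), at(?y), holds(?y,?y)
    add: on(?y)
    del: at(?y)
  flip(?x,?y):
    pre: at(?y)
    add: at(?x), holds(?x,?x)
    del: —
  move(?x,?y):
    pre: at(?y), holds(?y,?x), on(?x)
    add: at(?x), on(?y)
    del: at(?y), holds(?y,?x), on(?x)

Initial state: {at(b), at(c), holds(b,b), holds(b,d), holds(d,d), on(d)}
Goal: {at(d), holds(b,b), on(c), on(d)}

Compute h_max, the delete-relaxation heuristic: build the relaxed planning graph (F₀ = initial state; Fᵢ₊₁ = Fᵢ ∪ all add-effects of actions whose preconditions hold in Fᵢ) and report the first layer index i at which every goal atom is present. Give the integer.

F0 = init (6 atoms)
F1 = F0 ∪ {at(d), holds(c,c), on(b)}  (9 atoms)
F2 = F1 ∪ {on(c)}  (10 atoms)
goal ⊆ F2  ⇒  h_max = 2

2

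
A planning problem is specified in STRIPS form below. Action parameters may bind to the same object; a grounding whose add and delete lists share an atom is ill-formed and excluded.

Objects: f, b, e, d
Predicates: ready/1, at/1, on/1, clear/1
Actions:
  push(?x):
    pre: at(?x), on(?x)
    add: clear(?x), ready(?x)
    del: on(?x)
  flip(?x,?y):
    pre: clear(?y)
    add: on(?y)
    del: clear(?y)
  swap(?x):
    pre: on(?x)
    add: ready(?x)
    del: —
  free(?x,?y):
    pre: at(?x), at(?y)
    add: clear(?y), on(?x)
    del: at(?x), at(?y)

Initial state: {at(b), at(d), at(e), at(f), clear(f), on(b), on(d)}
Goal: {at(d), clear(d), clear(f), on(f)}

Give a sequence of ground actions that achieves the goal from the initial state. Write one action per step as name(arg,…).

push(d); free(f,f)

1. push(d)  →  {at(b), at(d), at(e), at(f), clear(d), clear(f), on(b), ready(d)}
2. free(f,f)  →  {at(b), at(d), at(e), clear(d), clear(f), on(b), on(f), ready(d)}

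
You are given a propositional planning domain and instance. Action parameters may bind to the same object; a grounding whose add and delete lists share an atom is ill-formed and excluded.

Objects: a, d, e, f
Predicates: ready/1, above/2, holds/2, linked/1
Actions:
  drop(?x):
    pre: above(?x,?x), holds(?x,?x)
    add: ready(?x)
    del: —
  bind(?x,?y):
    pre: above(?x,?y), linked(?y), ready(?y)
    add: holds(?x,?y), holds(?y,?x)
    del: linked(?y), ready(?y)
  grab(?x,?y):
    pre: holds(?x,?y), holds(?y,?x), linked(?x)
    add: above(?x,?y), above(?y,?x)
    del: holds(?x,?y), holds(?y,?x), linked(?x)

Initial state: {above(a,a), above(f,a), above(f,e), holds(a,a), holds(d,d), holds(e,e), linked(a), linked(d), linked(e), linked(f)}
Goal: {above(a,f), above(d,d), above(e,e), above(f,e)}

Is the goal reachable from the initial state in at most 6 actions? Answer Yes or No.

1. drop(a)  →  {above(a,a), above(f,a), above(f,e), holds(a,a), holds(d,d), holds(e,e), linked(a), linked(d), linked(e), linked(f), ready(a)}
2. bind(f,a)  →  {above(a,a), above(f,a), above(f,e), holds(a,a), holds(a,f), holds(d,d), holds(e,e), holds(f,a), linked(d), linked(e), linked(f)}
3. grab(d,d)  →  {above(a,a), above(d,d), above(f,a), above(f,e), holds(a,a), holds(a,f), holds(e,e), holds(f,a), linked(e), linked(f)}
4. grab(e,e)  →  {above(a,a), above(d,d), above(e,e), above(f,a), above(f,e), holds(a,a), holds(a,f), holds(f,a), linked(f)}
5. grab(f,a)  →  {above(a,a), above(a,f), above(d,d), above(e,e), above(f,a), above(f,e), holds(a,a)}
optimal plan length = 5; 5 ≤ 6

Yes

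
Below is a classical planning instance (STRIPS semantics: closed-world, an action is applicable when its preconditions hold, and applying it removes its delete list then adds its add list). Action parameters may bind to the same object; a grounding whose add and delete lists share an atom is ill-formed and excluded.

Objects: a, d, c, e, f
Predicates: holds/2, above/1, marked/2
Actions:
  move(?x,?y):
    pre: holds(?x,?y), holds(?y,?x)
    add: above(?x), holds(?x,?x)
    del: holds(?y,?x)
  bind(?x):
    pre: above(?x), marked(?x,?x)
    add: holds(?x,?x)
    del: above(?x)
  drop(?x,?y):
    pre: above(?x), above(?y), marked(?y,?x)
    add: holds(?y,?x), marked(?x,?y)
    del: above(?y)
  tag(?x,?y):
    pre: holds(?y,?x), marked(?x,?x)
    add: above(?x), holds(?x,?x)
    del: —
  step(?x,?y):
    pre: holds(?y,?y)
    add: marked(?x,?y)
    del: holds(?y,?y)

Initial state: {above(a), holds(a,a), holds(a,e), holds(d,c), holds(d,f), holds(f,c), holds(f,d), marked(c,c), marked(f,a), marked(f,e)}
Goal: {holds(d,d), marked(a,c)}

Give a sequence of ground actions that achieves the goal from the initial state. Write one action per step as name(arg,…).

1. move(d,f)  →  {above(a), above(d), holds(a,a), holds(a,e), holds(d,c), holds(d,d), holds(d,f), holds(f,c), marked(c,c), marked(f,a), marked(f,e)}
2. tag(c,d)  →  {above(a), above(c), above(d), holds(a,a), holds(a,e), holds(c,c), holds(d,c), holds(d,d), holds(d,f), holds(f,c), marked(c,c), marked(f,a), marked(f,e)}
3. step(a,c)  →  {above(a), above(c), above(d), holds(a,a), holds(a,e), holds(d,c), holds(d,d), holds(d,f), holds(f,c), marked(a,c), marked(c,c), marked(f,a), marked(f,e)}

move(d,f); tag(c,d); step(a,c)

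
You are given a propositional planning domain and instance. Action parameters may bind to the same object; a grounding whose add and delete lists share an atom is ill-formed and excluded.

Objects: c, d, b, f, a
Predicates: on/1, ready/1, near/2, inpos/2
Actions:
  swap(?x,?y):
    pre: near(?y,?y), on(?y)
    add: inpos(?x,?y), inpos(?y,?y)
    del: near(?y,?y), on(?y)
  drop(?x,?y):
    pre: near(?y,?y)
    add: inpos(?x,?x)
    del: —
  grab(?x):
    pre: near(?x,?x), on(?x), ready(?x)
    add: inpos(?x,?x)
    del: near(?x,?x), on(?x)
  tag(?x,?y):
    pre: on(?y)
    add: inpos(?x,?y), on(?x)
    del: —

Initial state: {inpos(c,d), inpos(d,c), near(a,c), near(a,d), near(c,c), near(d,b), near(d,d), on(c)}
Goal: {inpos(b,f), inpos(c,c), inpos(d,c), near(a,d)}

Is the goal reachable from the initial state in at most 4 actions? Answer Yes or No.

Yes

1. drop(c,c)  →  {inpos(c,c), inpos(c,d), inpos(d,c), near(a,c), near(a,d), near(c,c), near(d,b), near(d,d), on(c)}
2. tag(f,c)  →  {inpos(c,c), inpos(c,d), inpos(d,c), inpos(f,c), near(a,c), near(a,d), near(c,c), near(d,b), near(d,d), on(c), on(f)}
3. tag(b,f)  →  {inpos(b,f), inpos(c,c), inpos(c,d), inpos(d,c), inpos(f,c), near(a,c), near(a,d), near(c,c), near(d,b), near(d,d), on(b), on(c), on(f)}
optimal plan length = 3; 3 ≤ 4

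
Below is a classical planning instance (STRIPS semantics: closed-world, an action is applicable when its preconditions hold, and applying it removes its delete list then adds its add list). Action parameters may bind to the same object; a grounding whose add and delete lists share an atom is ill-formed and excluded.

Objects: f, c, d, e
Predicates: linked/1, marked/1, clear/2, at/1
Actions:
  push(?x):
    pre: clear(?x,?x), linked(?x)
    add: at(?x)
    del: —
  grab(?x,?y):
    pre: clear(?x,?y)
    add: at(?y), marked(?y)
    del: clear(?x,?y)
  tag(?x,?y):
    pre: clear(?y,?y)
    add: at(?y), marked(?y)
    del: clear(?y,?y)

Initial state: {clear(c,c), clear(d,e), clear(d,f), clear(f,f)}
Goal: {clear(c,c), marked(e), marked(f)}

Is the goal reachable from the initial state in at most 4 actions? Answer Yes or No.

Yes

1. grab(f,f)  →  {at(f), clear(c,c), clear(d,e), clear(d,f), marked(f)}
2. grab(d,e)  →  {at(e), at(f), clear(c,c), clear(d,f), marked(e), marked(f)}
optimal plan length = 2; 2 ≤ 4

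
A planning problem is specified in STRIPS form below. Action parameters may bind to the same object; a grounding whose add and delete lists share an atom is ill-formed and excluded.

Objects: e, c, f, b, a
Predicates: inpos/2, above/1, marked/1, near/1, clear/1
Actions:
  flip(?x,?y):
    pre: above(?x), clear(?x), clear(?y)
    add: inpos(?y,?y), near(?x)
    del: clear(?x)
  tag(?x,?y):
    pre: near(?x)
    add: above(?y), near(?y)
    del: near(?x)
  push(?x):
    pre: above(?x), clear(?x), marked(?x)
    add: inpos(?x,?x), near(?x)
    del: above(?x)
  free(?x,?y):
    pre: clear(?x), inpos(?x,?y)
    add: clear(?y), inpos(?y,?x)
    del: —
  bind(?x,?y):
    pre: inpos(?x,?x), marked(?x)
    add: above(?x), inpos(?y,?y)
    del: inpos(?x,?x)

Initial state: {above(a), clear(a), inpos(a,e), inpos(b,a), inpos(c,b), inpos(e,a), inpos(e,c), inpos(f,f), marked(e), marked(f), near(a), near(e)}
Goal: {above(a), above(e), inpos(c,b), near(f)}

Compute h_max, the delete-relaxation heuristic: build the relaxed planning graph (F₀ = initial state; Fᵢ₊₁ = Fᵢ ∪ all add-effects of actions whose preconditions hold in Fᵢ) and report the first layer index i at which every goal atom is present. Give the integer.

1

F0 = init (12 atoms)
F1 = F0 ∪ {above(b), above(c), above(e), above(f), clear(e), inpos(a,a), inpos(b,b), inpos(c,c), inpos(e,e), near(b), near(c), near(f)}  (24 atoms)
goal ⊆ F1  ⇒  h_max = 1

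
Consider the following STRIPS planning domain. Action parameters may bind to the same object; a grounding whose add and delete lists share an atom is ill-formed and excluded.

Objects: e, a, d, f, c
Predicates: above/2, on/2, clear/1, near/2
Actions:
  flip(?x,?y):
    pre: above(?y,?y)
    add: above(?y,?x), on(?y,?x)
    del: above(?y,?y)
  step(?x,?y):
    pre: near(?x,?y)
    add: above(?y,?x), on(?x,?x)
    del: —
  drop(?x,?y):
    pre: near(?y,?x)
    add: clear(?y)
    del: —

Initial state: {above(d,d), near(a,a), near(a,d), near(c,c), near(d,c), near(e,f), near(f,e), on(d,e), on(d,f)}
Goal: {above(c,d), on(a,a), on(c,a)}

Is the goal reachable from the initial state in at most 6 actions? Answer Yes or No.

1. step(a,a)  →  {above(a,a), above(d,d), near(a,a), near(a,d), near(c,c), near(d,c), near(e,f), near(f,e), on(a,a), on(d,e), on(d,f)}
2. step(d,c)  →  {above(a,a), above(c,d), above(d,d), near(a,a), near(a,d), near(c,c), near(d,c), near(e,f), near(f,e), on(a,a), on(d,d), on(d,e), on(d,f)}
3. step(c,c)  →  {above(a,a), above(c,c), above(c,d), above(d,d), near(a,a), near(a,d), near(c,c), near(d,c), near(e,f), near(f,e), on(a,a), on(c,c), on(d,d), on(d,e), on(d,f)}
4. flip(a,c)  →  {above(a,a), above(c,a), above(c,d), above(d,d), near(a,a), near(a,d), near(c,c), near(d,c), near(e,f), near(f,e), on(a,a), on(c,a), on(c,c), on(d,d), on(d,e), on(d,f)}
optimal plan length = 4; 4 ≤ 6

Yes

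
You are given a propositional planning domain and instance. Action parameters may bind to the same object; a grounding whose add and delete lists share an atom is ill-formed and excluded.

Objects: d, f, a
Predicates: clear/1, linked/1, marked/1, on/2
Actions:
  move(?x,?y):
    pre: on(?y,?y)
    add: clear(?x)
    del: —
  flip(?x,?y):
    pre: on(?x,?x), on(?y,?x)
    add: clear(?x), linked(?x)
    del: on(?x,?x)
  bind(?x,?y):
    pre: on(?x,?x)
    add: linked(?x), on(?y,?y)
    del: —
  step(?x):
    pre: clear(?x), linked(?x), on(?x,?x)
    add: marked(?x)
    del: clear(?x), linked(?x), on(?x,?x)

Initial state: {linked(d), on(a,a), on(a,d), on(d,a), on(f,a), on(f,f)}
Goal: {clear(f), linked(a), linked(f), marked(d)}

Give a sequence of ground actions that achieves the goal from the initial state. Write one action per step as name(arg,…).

1. move(d,f)  →  {clear(d), linked(d), on(a,a), on(a,d), on(d,a), on(f,a), on(f,f)}
2. flip(f,f)  →  {clear(d), clear(f), linked(d), linked(f), on(a,a), on(a,d), on(d,a), on(f,a)}
3. bind(a,d)  →  {clear(d), clear(f), linked(a), linked(d), linked(f), on(a,a), on(a,d), on(d,a), on(d,d), on(f,a)}
4. step(d)  →  {clear(f), linked(a), linked(f), marked(d), on(a,a), on(a,d), on(d,a), on(f,a)}

move(d,f); flip(f,f); bind(a,d); step(d)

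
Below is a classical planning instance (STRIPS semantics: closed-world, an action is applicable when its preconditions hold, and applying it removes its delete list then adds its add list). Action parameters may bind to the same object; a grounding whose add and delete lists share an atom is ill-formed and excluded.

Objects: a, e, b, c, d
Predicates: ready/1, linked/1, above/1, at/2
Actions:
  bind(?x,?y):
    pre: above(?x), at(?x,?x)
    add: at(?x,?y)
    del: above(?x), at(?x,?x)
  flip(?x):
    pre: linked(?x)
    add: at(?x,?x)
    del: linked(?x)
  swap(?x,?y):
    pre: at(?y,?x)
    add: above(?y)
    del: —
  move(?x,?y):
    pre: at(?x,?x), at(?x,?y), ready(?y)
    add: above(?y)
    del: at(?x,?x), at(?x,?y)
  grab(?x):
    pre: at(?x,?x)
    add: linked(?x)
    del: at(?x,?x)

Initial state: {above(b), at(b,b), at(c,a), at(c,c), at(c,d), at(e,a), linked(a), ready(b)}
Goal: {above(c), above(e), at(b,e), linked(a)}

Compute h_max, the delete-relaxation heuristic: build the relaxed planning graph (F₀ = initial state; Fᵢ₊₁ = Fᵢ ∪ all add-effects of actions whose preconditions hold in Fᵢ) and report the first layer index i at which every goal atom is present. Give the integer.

F0 = init (8 atoms)
F1 = F0 ∪ {above(c), above(e), at(a,a), at(b,a), at(b,c), at(b,d), at(b,e), linked(b), linked(c)}  (17 atoms)
goal ⊆ F1  ⇒  h_max = 1

1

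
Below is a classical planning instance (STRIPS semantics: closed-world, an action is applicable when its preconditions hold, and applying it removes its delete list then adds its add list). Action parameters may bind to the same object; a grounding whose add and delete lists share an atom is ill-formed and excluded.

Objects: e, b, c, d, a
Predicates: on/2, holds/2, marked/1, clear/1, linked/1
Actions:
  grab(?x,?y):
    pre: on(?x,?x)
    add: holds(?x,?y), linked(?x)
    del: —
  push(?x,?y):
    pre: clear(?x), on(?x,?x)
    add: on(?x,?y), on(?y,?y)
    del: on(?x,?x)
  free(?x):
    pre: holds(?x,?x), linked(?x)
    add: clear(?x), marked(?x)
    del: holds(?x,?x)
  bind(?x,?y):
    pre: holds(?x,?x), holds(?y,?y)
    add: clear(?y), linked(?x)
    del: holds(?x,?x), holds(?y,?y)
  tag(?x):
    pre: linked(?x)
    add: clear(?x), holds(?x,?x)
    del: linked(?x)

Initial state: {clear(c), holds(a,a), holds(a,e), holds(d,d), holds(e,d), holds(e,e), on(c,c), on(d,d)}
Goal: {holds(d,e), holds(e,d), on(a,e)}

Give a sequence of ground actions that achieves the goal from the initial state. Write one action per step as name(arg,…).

1. grab(d,e)  →  {clear(c), holds(a,a), holds(a,e), holds(d,d), holds(d,e), holds(e,d), holds(e,e), linked(d), on(c,c), on(d,d)}
2. push(c,a)  →  {clear(c), holds(a,a), holds(a,e), holds(d,d), holds(d,e), holds(e,d), holds(e,e), linked(d), on(a,a), on(c,a), on(d,d)}
3. bind(e,a)  →  {clear(a), clear(c), holds(a,e), holds(d,d), holds(d,e), holds(e,d), linked(d), linked(e), on(a,a), on(c,a), on(d,d)}
4. push(a,e)  →  {clear(a), clear(c), holds(a,e), holds(d,d), holds(d,e), holds(e,d), linked(d), linked(e), on(a,e), on(c,a), on(d,d), on(e,e)}

grab(d,e); push(c,a); bind(e,a); push(a,e)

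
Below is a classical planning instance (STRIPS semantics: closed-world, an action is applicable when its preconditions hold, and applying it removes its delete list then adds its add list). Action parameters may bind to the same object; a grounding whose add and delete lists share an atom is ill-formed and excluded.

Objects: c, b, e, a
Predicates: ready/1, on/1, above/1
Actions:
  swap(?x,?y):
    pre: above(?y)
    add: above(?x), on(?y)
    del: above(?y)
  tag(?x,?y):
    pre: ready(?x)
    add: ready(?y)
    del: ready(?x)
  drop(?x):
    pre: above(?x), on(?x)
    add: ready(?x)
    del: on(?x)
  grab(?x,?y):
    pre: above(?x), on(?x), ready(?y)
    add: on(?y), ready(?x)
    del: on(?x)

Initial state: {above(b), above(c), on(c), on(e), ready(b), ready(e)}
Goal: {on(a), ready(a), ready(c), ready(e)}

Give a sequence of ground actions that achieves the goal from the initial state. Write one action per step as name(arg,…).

1. tag(b,a)  →  {above(b), above(c), on(c), on(e), ready(a), ready(e)}
2. grab(c,a)  →  {above(b), above(c), on(a), on(e), ready(a), ready(c), ready(e)}

tag(b,a); grab(c,a)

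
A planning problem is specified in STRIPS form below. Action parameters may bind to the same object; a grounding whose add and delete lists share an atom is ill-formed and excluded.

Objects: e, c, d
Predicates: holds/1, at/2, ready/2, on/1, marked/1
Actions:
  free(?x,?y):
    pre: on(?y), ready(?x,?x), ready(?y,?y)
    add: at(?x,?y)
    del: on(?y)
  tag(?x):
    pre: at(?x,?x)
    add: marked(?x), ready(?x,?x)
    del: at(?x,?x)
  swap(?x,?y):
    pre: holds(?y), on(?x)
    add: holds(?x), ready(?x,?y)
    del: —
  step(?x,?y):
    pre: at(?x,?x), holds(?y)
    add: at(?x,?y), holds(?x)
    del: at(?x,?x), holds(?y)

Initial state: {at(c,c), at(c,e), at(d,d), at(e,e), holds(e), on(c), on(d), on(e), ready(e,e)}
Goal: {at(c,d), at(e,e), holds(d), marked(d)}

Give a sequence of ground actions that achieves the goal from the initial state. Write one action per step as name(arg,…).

1. tag(c)  →  {at(c,e), at(d,d), at(e,e), holds(e), marked(c), on(c), on(d), on(e), ready(c,c), ready(e,e)}
2. tag(d)  →  {at(c,e), at(e,e), holds(e), marked(c), marked(d), on(c), on(d), on(e), ready(c,c), ready(d,d), ready(e,e)}
3. swap(d,e)  →  {at(c,e), at(e,e), holds(d), holds(e), marked(c), marked(d), on(c), on(d), on(e), ready(c,c), ready(d,d), ready(d,e), ready(e,e)}
4. free(c,d)  →  {at(c,d), at(c,e), at(e,e), holds(d), holds(e), marked(c), marked(d), on(c), on(e), ready(c,c), ready(d,d), ready(d,e), ready(e,e)}

tag(c); tag(d); swap(d,e); free(c,d)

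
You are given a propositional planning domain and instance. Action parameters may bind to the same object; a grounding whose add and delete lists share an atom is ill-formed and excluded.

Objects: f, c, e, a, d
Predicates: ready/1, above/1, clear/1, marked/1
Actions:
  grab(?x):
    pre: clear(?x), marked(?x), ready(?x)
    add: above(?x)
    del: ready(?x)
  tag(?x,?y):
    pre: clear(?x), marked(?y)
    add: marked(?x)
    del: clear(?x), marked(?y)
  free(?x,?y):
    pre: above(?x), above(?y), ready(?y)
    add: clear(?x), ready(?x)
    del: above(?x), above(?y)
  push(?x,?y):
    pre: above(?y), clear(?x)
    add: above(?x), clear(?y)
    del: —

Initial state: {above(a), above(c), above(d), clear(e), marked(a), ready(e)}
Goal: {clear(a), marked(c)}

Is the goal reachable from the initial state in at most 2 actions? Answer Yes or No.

No

1. push(e,c)  →  {above(a), above(c), above(d), above(e), clear(c), clear(e), marked(a), ready(e)}
2. tag(c,a)  →  {above(a), above(c), above(d), above(e), clear(e), marked(c), ready(e)}
3. free(a,e)  →  {above(c), above(d), clear(a), clear(e), marked(c), ready(a), ready(e)}
optimal plan length = 3; 3 > 2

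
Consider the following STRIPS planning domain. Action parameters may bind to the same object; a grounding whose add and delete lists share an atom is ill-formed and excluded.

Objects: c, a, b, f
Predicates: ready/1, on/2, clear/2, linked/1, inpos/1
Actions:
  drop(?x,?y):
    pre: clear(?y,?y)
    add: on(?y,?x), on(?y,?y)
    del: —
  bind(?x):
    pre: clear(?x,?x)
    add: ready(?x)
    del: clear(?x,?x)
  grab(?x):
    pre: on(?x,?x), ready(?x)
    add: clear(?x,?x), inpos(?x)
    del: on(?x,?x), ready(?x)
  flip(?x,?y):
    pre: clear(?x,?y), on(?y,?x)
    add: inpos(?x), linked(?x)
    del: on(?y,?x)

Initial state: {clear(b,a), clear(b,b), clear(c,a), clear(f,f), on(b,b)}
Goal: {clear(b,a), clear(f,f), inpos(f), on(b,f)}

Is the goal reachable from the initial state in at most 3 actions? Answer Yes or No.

1. drop(c,f)  →  {clear(b,a), clear(b,b), clear(c,a), clear(f,f), on(b,b), on(f,c), on(f,f)}
2. drop(f,b)  →  {clear(b,a), clear(b,b), clear(c,a), clear(f,f), on(b,b), on(b,f), on(f,c), on(f,f)}
3. flip(f,f)  →  {clear(b,a), clear(b,b), clear(c,a), clear(f,f), inpos(f), linked(f), on(b,b), on(b,f), on(f,c)}
optimal plan length = 3; 3 ≤ 3

Yes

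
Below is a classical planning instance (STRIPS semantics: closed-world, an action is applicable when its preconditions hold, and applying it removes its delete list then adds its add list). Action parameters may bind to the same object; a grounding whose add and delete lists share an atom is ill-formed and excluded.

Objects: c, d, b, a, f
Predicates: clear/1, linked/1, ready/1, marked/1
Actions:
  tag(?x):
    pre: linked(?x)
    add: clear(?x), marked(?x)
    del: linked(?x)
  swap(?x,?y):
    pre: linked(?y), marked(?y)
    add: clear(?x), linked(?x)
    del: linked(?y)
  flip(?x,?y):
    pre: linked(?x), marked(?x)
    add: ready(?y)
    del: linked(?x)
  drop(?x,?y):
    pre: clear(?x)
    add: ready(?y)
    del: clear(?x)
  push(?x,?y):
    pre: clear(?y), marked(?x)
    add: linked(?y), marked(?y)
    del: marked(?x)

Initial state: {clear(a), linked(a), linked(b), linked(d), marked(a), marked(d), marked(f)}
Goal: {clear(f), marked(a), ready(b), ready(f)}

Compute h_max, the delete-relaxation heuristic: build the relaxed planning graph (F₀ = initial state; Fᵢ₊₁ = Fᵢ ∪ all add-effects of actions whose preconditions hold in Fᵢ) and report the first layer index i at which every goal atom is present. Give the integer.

F0 = init (7 atoms)
F1 = F0 ∪ {clear(b), clear(c), clear(d), clear(f), linked(c), linked(f), marked(b), ready(a), ready(b), ready(c), ready(d), ready(f)}  (19 atoms)
goal ⊆ F1  ⇒  h_max = 1

1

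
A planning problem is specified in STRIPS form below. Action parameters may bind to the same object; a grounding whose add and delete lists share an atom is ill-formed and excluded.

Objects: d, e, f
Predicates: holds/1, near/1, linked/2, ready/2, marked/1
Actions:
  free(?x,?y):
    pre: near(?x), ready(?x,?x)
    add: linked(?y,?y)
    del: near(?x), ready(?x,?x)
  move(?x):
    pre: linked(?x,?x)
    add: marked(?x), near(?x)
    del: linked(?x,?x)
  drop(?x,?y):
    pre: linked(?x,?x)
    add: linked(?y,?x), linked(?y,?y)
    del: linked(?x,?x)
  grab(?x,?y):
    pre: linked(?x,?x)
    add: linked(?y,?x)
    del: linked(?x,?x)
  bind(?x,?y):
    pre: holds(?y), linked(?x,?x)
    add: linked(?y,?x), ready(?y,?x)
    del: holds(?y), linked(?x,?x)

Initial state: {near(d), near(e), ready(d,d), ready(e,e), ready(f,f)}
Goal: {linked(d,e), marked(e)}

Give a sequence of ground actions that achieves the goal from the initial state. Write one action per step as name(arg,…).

1. free(d,e)  →  {linked(e,e), near(e), ready(e,e), ready(f,f)}
2. move(e)  →  {marked(e), near(e), ready(e,e), ready(f,f)}
3. free(e,e)  →  {linked(e,e), marked(e), ready(f,f)}
4. drop(e,d)  →  {linked(d,d), linked(d,e), marked(e), ready(f,f)}

free(d,e); move(e); free(e,e); drop(e,d)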